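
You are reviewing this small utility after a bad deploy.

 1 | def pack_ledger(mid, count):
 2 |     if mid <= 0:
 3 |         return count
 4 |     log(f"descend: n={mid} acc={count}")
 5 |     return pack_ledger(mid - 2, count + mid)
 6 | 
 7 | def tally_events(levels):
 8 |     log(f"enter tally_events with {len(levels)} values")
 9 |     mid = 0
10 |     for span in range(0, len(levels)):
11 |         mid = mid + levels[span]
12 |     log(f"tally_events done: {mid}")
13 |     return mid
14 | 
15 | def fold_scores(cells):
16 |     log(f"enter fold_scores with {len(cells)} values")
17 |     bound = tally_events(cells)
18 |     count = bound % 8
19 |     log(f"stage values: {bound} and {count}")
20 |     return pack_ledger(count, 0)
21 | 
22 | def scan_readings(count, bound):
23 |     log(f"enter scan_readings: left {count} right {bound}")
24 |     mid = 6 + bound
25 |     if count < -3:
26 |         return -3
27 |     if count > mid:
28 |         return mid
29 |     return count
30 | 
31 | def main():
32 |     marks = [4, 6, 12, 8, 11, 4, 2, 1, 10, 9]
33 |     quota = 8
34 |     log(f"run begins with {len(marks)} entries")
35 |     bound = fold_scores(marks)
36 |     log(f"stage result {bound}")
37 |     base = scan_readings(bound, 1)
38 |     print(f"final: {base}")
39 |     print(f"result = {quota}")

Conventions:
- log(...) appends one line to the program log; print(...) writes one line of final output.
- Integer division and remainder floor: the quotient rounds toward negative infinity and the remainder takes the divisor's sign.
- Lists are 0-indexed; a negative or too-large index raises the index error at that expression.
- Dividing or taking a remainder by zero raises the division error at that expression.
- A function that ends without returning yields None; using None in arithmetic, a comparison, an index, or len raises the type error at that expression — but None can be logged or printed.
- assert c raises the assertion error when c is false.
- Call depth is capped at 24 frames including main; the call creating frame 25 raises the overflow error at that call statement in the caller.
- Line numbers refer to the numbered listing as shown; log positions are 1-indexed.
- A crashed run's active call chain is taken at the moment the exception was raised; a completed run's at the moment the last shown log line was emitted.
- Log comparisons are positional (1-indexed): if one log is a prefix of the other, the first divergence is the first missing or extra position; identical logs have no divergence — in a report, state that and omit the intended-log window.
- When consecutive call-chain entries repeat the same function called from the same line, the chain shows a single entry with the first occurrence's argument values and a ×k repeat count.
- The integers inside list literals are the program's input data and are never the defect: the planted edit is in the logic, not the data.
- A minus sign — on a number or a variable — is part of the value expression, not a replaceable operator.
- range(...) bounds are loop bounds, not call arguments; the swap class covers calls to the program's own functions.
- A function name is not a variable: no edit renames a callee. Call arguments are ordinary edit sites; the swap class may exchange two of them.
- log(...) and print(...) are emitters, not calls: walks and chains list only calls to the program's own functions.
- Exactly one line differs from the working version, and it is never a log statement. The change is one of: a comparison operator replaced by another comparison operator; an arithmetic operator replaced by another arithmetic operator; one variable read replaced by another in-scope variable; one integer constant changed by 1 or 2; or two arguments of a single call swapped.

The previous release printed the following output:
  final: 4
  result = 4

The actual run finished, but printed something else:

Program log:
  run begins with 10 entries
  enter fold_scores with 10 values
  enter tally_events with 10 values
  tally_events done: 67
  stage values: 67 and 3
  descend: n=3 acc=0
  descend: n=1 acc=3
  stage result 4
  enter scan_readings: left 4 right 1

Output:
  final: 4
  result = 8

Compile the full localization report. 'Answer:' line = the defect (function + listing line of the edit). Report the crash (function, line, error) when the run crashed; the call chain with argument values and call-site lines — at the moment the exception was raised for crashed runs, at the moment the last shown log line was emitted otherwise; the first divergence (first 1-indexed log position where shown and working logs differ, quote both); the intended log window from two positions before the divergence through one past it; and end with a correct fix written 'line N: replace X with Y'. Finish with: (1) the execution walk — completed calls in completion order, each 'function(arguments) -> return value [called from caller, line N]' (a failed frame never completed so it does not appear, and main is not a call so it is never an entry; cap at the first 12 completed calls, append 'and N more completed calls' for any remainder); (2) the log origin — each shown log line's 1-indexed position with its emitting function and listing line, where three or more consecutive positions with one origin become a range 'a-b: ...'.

Answer: the defect is in main at line 39.
The tell: The logs agree in full; only the final output differs.
Call chain: main -> scan_readings(4, 1) (called at line 37).
First divergence: none — the logs agree in full.
Execution walk:
  tally_events([4, 6, 12, 8, 11, 4, 2, 1, 10, 9]) -> 67  [called from fold_scores, line 17]
  pack_ledger(-1, 4) -> 4  [called from pack_ledger, line 5]
  pack_ledger(1, 3) -> 4  [called from pack_ledger, line 5]
  pack_ledger(3, 0) -> 4  [called from fold_scores, line 20]
  fold_scores([4, 6, 12, 8, 11, 4, 2, 1, 10, 9]) -> 4  [called from main, line 35]
  scan_readings(4, 1) -> 4  [called from main, line 37]
Log origin:
  1: logged in main at line 34
  2: logged in fold_scores at line 16
  3: logged in tally_events at line 8
  4: logged in tally_events at line 12
  5: logged in fold_scores at line 19
  6: logged in pack_ledger at line 4
  7: logged in pack_ledger at line 4
  8: logged in main at line 36
  9: logged in scan_readings at line 23
A correct fix: line 39: replace `quota` with `bound`.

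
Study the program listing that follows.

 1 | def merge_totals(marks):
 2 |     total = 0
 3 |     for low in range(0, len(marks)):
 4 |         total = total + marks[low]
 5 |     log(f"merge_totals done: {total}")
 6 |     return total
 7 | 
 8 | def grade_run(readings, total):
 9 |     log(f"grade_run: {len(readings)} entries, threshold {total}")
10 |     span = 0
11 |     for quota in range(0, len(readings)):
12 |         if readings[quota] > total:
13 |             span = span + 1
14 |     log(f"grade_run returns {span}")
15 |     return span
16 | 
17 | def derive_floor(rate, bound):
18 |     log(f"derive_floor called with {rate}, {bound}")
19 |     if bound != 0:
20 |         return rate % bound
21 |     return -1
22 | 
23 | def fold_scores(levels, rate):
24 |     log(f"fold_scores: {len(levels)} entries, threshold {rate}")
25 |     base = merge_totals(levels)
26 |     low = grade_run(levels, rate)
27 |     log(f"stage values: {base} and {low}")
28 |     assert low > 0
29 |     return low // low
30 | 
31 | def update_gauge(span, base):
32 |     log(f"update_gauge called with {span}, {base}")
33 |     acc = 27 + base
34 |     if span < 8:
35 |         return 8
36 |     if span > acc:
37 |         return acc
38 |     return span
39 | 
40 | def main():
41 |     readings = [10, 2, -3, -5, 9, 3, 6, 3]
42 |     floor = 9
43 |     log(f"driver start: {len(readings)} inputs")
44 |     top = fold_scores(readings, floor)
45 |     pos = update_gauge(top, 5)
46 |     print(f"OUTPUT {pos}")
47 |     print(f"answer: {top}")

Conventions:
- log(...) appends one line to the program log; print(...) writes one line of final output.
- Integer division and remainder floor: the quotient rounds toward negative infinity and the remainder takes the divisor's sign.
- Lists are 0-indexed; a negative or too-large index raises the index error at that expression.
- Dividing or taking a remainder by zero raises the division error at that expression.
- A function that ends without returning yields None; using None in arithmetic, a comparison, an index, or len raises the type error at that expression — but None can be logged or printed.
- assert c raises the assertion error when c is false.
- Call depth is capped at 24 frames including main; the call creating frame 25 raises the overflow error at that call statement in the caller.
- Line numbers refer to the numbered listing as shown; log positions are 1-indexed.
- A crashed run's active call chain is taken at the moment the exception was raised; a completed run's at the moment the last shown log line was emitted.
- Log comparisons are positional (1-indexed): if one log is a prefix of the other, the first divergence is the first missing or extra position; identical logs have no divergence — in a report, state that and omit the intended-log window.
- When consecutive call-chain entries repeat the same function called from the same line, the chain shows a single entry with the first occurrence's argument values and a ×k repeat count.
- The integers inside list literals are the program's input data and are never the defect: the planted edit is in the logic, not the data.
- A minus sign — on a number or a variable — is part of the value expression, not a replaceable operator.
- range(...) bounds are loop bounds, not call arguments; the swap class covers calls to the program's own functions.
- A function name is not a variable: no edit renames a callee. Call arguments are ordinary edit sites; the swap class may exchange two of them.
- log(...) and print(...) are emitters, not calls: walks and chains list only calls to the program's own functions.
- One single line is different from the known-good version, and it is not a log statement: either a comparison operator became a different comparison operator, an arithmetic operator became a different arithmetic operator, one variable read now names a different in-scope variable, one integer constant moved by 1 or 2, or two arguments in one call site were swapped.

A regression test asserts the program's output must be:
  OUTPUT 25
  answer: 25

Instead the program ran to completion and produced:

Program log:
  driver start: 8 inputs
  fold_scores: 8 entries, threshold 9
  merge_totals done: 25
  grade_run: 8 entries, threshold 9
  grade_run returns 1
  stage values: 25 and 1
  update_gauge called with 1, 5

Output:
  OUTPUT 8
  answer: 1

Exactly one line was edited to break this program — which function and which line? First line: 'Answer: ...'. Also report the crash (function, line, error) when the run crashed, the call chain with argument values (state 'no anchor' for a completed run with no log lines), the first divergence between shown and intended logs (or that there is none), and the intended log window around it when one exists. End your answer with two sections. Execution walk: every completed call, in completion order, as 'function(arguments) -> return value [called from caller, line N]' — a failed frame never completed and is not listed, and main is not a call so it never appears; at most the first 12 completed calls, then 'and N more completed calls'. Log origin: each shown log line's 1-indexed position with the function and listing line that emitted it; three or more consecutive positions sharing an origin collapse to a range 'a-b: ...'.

Answer: the defect is in fold_scores at line 29.
Key fact: The earliest visible damage is log position 7 — 'update_gauge called with 1, 5' rather than the intended 'update_gauge called with 25, 5'.
Call chain: main -> update_gauge(1, 5) (called at line 45).
First divergence: at position 7 the run shows 'update_gauge called with 1, 5' where the working version logs 'update_gauge called with 25, 5'.
Intended log window:
  5: grade_run returns 1
  6: stage values: 25 and 1
  7: update_gauge called with 25, 5
Execution walk:
  merge_totals([10, 2, -3, -5, 9, 3, 6, 3]) -> 25  [called from fold_scores, line 25]
  grade_run([10, 2, -3, -5, 9, 3, 6, 3], 9) -> 1  [called from fold_scores, line 26]
  fold_scores([10, 2, -3, -5, 9, 3, 6, 3], 9) -> 1  [called from main, line 44]
  update_gauge(1, 5) -> 8  [called from main, line 45]
Log line origins:
  1: from main, line 43
  2: from fold_scores, line 24
  3: from merge_totals, line 5
  4: from grade_run, line 9
  5: from grade_run, line 14
  6: from fold_scores, line 27
  7: from update_gauge, line 32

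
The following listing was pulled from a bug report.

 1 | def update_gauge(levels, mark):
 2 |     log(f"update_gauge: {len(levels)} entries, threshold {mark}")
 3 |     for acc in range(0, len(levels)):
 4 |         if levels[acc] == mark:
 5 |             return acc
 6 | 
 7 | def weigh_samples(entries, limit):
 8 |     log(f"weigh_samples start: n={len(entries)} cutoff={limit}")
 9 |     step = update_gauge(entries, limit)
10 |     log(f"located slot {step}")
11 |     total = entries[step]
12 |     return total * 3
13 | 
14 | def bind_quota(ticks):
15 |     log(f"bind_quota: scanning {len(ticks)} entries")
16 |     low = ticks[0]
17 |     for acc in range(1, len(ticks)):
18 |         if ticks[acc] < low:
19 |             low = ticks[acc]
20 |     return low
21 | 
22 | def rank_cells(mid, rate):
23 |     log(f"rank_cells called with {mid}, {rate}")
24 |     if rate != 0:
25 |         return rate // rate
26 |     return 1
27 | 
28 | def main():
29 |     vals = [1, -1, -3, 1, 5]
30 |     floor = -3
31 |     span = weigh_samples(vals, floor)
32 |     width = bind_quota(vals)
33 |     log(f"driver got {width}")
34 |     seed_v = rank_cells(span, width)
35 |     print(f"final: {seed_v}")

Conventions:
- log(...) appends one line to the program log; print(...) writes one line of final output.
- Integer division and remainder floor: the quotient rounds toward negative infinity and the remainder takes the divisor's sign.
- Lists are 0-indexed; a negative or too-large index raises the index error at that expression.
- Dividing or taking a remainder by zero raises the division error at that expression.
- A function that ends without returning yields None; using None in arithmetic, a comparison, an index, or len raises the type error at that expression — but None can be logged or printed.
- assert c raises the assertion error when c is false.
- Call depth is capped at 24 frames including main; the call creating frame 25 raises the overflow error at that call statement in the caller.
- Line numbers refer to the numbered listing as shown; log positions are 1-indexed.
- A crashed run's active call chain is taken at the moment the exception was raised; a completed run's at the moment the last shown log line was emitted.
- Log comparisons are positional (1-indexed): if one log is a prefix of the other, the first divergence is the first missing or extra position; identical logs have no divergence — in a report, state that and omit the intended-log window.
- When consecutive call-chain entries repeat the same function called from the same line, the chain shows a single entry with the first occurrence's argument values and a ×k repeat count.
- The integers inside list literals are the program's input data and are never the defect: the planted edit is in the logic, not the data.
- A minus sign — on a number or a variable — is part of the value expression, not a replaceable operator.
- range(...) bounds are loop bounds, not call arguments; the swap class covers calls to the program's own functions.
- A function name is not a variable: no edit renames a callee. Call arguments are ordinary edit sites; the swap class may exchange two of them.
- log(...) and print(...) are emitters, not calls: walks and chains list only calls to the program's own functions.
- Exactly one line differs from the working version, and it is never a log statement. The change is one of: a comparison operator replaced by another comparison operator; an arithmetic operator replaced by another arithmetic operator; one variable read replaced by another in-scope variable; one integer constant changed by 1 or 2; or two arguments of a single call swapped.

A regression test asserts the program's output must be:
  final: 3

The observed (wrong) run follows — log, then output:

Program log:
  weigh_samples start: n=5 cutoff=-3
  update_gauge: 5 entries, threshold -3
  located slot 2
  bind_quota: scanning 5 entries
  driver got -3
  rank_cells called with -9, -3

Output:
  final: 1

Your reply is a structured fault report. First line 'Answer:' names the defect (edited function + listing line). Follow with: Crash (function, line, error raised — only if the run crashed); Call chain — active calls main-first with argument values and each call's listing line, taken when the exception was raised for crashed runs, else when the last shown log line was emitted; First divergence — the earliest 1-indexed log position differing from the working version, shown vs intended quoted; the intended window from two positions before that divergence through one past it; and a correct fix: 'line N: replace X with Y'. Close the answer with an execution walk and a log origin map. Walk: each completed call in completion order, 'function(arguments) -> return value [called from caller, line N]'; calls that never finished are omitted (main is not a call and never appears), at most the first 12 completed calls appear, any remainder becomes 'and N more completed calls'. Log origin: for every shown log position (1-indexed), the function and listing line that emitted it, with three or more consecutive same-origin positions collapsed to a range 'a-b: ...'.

Answer: the defect is in rank_cells at line 25.
Key fact: The two runs log identically and part ways only at the printed values.
Call chain: main -> rank_cells(-9, -3) (called at line 34).
First divergence: none; the two logs match at every position.
Execution walk:
  update_gauge([1, -1, -3, 1, 5], -3) -> 2  [called from weigh_samples, line 9]
  weigh_samples([1, -1, -3, 1, 5], -3) -> -9  [called from main, line 31]
  bind_quota([1, -1, -3, 1, 5]) -> -3  [called from main, line 32]
  rank_cells(-9, -3) -> 1  [called from main, line 34]
Log origins:
  1: logged in weigh_samples at line 8
  2: logged in update_gauge at line 2
  3: logged in weigh_samples at line 10
  4: logged in bind_quota at line 15
  5: logged in main at line 33
  6: logged in rank_cells at line 23
A correct fix: line 25: replace `rate // rate` with `mid // rate`.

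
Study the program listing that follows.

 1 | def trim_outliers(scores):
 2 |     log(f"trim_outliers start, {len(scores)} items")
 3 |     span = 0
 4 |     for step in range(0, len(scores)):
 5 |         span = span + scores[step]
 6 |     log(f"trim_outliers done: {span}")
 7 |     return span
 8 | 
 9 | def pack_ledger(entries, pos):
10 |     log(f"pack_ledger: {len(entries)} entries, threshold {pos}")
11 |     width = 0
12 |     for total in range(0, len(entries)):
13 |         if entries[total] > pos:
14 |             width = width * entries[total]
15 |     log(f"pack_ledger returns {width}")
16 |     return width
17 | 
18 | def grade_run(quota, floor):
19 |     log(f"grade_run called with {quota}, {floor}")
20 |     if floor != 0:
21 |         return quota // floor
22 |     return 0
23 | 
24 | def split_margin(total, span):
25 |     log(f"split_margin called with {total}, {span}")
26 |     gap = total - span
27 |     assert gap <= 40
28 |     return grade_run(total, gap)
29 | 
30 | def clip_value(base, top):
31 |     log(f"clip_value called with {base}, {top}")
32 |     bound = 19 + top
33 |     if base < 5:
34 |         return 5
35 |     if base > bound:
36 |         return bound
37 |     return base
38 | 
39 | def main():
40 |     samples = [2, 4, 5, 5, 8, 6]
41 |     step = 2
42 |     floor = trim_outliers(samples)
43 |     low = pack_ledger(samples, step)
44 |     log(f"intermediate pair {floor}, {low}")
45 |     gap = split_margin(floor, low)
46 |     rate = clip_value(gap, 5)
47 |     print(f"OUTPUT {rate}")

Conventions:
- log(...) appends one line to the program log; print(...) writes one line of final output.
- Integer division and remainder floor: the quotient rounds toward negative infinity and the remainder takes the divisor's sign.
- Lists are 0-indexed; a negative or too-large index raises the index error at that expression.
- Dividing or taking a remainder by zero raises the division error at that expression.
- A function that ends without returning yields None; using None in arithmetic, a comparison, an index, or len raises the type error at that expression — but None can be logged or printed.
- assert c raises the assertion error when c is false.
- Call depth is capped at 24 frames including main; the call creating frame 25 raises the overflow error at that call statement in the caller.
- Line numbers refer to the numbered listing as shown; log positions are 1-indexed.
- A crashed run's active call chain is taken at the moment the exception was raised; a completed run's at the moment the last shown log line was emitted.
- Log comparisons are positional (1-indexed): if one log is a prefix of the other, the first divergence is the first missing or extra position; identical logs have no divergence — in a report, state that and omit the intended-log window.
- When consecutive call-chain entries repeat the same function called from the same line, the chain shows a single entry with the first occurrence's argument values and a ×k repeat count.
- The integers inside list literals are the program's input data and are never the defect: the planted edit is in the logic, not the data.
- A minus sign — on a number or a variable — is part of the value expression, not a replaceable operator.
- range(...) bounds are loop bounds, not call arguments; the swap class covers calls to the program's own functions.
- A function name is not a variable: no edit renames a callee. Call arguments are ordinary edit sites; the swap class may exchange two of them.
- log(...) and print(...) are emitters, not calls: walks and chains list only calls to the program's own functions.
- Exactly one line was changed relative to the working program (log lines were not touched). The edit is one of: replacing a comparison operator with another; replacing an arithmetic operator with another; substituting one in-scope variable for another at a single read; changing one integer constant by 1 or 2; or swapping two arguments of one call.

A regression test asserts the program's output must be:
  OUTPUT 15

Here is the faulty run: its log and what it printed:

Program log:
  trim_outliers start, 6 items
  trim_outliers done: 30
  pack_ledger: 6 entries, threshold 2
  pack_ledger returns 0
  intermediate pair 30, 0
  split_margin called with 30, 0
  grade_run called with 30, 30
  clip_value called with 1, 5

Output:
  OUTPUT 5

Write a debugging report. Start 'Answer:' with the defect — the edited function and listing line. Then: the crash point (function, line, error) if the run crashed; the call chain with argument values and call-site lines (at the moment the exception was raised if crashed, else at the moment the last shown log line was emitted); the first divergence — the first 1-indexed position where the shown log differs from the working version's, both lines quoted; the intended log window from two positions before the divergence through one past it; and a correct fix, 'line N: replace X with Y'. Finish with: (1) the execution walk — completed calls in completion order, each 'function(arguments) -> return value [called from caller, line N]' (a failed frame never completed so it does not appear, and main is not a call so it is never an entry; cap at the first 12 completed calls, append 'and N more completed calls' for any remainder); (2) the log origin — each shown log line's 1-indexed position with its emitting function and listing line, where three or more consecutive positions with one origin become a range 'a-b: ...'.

Answer: the defect is in pack_ledger at line 14.
Key observation: Log line 4 is where behavior first shows: 'pack_ledger returns 0' appears instead of 'pack_ledger returns 28'.
Call chain: main -> clip_value(1, 5) (called at line 46).
First divergence: position 4 — the shown line 'pack_ledger returns 0' should read 'pack_ledger returns 28'.
Intended log window:
  2: trim_outliers done: 30
  3: pack_ledger: 6 entries, threshold 2
  4: pack_ledger returns 28
  5: intermediate pair 30, 28
Execution walk:
  trim_outliers([2, 4, 5, 5, 8, 6]) -> 30  [called from main, line 42]
  pack_ledger([2, 4, 5, 5, 8, 6], 2) -> 0  [called from main, line 43]
  grade_run(30, 30) -> 1  [called from split_margin, line 28]
  split_margin(30, 0) -> 1  [called from main, line 45]
  clip_value(1, 5) -> 5  [called from main, line 46]
Log origin:
  1: emitted by trim_outliers (line 2)
  2: emitted by trim_outliers (line 6)
  3: emitted by pack_ledger (line 10)
  4: emitted by pack_ledger (line 15)
  5: emitted by main (line 44)
  6: emitted by split_margin (line 25)
  7: emitted by grade_run (line 19)
  8: emitted by clip_value (line 31)
A correct fix: line 14: replace `*` with `+`.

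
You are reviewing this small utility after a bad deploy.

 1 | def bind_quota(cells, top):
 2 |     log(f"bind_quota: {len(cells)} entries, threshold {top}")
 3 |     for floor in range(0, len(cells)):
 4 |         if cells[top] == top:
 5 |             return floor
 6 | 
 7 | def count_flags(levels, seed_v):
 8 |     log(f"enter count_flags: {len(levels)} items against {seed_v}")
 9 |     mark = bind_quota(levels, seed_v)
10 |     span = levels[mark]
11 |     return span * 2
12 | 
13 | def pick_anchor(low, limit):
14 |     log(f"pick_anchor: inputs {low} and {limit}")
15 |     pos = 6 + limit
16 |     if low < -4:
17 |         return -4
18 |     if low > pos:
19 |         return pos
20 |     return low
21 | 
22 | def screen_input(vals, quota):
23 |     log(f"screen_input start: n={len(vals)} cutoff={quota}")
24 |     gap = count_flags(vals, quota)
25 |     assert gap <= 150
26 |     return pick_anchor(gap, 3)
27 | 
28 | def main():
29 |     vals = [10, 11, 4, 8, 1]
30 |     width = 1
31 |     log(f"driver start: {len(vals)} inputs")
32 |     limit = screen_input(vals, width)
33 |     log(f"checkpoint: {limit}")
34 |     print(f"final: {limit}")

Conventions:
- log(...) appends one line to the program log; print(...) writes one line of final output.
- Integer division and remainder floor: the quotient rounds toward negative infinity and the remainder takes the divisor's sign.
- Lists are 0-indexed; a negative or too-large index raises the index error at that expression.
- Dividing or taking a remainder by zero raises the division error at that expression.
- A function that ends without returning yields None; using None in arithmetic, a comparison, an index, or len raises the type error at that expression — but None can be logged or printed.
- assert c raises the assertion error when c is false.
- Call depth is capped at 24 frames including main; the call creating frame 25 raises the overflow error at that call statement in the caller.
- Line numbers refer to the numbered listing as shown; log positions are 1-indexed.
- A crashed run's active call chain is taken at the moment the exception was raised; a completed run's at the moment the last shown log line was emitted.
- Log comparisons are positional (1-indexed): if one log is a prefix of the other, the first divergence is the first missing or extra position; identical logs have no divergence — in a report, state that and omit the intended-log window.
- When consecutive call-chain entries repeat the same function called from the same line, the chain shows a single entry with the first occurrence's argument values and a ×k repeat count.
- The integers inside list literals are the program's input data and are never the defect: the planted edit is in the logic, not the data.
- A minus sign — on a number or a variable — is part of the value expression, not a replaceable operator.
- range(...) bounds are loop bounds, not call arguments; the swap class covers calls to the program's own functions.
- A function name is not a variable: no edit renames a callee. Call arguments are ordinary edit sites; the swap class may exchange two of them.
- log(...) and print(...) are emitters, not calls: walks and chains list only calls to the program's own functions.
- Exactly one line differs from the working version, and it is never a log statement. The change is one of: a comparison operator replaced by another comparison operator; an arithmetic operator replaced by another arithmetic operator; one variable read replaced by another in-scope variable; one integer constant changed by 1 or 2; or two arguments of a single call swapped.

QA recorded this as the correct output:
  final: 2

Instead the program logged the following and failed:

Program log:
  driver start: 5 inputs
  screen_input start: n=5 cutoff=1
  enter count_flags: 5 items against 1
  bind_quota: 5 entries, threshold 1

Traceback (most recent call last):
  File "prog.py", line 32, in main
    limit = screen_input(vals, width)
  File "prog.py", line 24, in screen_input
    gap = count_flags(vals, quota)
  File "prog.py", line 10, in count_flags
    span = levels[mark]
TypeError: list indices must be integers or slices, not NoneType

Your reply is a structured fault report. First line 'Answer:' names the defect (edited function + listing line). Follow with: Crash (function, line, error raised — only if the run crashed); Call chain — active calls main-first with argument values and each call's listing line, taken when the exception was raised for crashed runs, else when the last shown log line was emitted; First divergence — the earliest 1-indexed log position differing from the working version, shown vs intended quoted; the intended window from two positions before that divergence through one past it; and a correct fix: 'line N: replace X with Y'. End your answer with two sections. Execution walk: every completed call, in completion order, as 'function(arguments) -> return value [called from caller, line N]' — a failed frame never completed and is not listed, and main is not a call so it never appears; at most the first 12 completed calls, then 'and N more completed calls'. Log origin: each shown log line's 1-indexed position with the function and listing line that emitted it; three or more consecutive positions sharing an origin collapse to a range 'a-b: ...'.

Answer: the defect is in bind_quota at line 4.
Core observation: The shown log is a 4-line prefix of the intended one, whose next entry is 'pick_anchor: inputs 2 and 3'.
Crash: count_flags, line 10, TypeError.
Call chain: main -> screen_input([10, 11, 4, 8, 1], 1) (called at line 32) -> count_flags([10, 11, 4, 8, 1], 1) (called at line 24).
First divergence: position 5 — after 4 matching lines the faulty run goes silent; intended next line 'pick_anchor: inputs 2 and 3'.
Intended log window:
  3: enter count_flags: 5 items against 1
  4: bind_quota: 5 entries, threshold 1
  5: pick_anchor: inputs 2 and 3
  6: checkpoint: 2
Execution walk:
  bind_quota([10, 11, 4, 8, 1], 1) -> None  [called from count_flags, line 9]
Log line origins:
  1: from main, line 31
  2: from screen_input, line 23
  3: from count_flags, line 8
  4: from bind_quota, line 2
A correct fix: line 4: replace `cells[top]` with `cells[floor]`.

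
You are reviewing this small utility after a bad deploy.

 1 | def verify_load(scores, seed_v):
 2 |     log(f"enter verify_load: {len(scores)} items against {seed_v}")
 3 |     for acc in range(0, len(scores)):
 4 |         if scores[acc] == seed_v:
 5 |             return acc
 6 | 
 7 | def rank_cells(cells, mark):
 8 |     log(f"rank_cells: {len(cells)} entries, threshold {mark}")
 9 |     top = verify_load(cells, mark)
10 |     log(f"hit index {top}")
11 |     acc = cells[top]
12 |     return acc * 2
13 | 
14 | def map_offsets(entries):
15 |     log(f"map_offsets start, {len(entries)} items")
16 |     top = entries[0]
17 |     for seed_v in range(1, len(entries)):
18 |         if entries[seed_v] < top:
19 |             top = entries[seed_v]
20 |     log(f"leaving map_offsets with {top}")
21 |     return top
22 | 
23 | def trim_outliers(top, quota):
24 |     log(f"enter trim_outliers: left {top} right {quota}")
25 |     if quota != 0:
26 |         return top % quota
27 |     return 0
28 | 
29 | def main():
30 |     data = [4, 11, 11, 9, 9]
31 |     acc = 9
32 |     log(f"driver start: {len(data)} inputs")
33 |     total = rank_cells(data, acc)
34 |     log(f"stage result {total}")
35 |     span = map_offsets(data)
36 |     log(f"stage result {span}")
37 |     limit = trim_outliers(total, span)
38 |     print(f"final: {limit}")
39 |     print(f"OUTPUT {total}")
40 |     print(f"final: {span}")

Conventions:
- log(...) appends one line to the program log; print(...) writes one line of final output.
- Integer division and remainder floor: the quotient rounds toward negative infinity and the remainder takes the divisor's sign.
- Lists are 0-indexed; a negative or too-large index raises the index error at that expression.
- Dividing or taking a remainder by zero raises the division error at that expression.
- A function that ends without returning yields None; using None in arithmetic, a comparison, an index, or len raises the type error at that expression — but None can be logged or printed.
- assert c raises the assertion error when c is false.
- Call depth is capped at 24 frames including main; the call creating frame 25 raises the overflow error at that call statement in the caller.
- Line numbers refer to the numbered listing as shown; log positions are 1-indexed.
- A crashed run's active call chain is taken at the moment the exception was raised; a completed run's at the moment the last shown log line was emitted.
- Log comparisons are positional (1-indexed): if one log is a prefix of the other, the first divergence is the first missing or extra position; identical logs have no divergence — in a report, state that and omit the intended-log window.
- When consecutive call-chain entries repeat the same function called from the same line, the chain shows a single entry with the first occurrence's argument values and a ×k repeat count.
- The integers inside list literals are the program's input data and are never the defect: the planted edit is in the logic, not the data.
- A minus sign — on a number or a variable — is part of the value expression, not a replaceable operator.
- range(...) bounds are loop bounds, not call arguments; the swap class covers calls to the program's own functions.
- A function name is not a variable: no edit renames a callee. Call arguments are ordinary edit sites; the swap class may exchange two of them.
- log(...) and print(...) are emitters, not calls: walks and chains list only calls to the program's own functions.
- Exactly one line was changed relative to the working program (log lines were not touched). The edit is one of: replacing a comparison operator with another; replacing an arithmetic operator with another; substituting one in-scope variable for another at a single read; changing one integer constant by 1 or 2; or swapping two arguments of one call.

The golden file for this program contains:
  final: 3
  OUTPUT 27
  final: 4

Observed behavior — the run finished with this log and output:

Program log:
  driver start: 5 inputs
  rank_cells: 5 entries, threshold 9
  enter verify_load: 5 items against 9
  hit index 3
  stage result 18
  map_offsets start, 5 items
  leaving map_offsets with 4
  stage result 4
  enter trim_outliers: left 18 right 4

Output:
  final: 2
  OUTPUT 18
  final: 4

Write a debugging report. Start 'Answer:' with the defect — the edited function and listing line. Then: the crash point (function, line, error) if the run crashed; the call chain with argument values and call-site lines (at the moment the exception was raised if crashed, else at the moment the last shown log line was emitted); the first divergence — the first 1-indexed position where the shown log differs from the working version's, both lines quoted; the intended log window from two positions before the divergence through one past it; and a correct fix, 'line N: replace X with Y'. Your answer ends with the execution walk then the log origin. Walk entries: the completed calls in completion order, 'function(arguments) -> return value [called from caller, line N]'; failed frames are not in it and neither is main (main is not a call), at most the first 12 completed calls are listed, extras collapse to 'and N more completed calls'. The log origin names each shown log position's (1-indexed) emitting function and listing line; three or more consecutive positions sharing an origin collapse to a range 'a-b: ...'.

Answer: the defect is in rank_cells at line 12.
Core observation: Everything matches until log position 5, which reads 'stage result 18' in place of 'stage result 27'.
Call chain: main -> trim_outliers(18, 4) (called at line 37).
First divergence: position 5 — the shown line 'stage result 18' should read 'stage result 27'.
Intended log window:
  3: enter verify_load: 5 items against 9
  4: hit index 3
  5: stage result 27
  6: map_offsets start, 5 items
Execution walk:
  verify_load([4, 11, 11, 9, 9], 9) -> 3  [called from rank_cells, line 9]
  rank_cells([4, 11, 11, 9, 9], 9) -> 18  [called from main, line 33]
  map_offsets([4, 11, 11, 9, 9]) -> 4  [called from main, line 35]
  trim_outliers(18, 4) -> 2  [called from main, line 37]
Log line origins:
  1 — main, line 32
  2 — rank_cells, line 8
  3 — verify_load, line 2
  4 — rank_cells, line 10
  5 — main, line 34
  6 — map_offsets, line 15
  7 — map_offsets, line 20
  8 — main, line 36
  9 — trim_outliers, line 24
A correct fix: line 12: replace `2` with `3`.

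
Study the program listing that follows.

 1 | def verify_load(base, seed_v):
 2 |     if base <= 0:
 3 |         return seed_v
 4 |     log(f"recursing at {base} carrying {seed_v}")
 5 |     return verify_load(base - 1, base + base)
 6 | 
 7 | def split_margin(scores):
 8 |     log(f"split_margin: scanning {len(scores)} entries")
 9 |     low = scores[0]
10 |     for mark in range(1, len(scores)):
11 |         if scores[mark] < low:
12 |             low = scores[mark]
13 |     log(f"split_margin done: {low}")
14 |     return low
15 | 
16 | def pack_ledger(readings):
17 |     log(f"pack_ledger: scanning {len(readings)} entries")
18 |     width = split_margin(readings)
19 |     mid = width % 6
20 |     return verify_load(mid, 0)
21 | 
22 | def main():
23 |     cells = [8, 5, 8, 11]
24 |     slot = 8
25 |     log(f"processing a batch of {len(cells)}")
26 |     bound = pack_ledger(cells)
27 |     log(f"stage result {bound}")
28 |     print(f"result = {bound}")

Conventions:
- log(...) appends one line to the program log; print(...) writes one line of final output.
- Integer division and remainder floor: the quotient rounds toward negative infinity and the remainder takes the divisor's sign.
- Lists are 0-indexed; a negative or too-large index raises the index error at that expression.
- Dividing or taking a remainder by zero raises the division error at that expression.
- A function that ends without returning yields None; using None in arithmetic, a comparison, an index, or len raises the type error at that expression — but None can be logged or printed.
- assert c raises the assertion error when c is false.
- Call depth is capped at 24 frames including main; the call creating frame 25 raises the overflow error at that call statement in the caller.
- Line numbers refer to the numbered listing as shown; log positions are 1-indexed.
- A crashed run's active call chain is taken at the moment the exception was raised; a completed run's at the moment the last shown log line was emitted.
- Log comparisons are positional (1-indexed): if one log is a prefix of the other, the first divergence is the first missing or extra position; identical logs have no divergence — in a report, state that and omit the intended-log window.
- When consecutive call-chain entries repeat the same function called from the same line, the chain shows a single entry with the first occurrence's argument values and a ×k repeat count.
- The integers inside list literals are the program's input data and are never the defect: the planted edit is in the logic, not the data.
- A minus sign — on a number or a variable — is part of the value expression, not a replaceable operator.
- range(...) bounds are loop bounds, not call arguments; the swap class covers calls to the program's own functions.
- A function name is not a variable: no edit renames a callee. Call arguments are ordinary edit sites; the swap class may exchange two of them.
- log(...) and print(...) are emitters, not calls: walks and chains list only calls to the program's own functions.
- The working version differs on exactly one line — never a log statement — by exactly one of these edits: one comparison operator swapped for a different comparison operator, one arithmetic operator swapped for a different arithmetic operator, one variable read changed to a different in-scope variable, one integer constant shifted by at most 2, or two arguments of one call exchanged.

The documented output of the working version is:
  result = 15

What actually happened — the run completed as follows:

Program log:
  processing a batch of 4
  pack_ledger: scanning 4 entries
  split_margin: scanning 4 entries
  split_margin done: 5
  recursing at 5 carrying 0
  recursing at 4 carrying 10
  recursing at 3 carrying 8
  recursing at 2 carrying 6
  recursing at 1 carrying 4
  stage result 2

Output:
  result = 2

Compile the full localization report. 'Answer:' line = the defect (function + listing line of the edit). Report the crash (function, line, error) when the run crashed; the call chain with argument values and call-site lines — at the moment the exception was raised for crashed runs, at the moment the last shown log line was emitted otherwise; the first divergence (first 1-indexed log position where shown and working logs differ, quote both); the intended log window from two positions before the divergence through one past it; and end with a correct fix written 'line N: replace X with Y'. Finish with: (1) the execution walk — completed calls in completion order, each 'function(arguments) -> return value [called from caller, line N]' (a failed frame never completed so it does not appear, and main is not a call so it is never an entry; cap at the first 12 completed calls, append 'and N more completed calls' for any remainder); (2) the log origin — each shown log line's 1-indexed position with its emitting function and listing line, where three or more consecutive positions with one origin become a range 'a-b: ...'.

Answer: the defect is in verify_load at line 5.
Key fact: Position 6 is the first bad log line: 'recursing at 4 carrying 10' should read 'recursing at 4 carrying 5'.
Call chain: main.
First divergence: position 6; shown 'recursing at 4 carrying 10' vs intended 'recursing at 4 carrying 5'.
Intended log window:
  4: split_margin done: 5
  5: recursing at 5 carrying 0
  6: recursing at 4 carrying 5
  7: recursing at 3 carrying 9
Execution walk:
  split_margin([8, 5, 8, 11]) -> 5  [called from pack_ledger, line 18]
  verify_load(0, 2) -> 2  [called from verify_load, line 5]
  verify_load(1, 4) -> 2  [called from verify_load, line 5]
  verify_load(2, 6) -> 2  [called from verify_load, line 5]
  verify_load(3, 8) -> 2  [called from verify_load, line 5]
  verify_load(4, 10) -> 2  [called from verify_load, line 5]
  verify_load(5, 0) -> 2  [called from pack_ledger, line 20]
  pack_ledger([8, 5, 8, 11]) -> 2  [called from main, line 26]
Log origin:
  1: from main, line 25
  2: from pack_ledger, line 17
  3: from split_margin, line 8
  4: from split_margin, line 13
  5-9: from verify_load, line 4
  10: from main, line 27
A correct fix: line 5: replace `base + base` with `seed_v + base`.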